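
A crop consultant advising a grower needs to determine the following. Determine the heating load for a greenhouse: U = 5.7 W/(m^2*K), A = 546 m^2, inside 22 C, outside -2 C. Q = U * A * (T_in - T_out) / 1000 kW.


dT = 22 - (-2) = 24 K
Q = U * A * dT
  = 5.7 * 546 * 24
  = 74692.80 W = 74.69 kW


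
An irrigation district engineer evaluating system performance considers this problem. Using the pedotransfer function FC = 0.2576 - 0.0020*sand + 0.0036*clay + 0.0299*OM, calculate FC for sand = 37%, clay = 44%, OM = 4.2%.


FC = 0.2576 - 0.0020*37 + 0.0036*44 + 0.0299*4.2
   = 0.2576 - 0.0740 + 0.1584 + 0.1256
   = 0.4676


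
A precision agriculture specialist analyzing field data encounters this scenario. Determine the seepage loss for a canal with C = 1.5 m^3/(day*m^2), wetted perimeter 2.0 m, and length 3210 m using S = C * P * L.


S = C * P * L
  = 1.5 * 2.0 * 3210
  = 9630 m^3/day


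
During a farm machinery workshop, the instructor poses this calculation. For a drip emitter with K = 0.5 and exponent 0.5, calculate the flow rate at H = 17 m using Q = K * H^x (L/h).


Q = K * H^x
  = 0.5 * 17^0.5
  = 0.5 * 4.1231
  = 2.06 L/h


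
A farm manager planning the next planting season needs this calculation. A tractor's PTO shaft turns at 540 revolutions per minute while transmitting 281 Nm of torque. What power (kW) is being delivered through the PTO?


P = 2*pi*n*T / 60000
  = 2*pi * 540 * 281 / 60000
  = 953410.54 / 60000
  = 15.89 kW


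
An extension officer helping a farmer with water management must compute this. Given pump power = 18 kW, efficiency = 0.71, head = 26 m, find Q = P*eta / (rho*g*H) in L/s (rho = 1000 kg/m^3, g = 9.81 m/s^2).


Q = (P * 1000 * eta) / (rho * g * H)
  = (18 * 1000 * 0.71) / (1000 * 9.81 * 26)
  = 12780 / 255060
  = 0.05011 m^3/s = 50.11 L/s


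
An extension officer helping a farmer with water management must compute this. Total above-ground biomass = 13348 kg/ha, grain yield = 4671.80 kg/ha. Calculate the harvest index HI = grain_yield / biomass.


HI = grain_yield / biomass
   = 4671.80 / 13348
   = 0.35


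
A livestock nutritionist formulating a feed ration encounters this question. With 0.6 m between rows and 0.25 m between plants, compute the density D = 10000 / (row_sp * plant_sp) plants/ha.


D = 10000 / (row_sp * plant_sp)
  = 10000 / (0.6 * 0.25)
  = 10000 / 0.1500
  = 66666.67 plants/ha


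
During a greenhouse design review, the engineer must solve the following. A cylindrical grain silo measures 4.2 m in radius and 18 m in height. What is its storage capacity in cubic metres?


V = pi * r^2 * h
  = pi * 4.2^2 * 18
  = pi * 17.64 * 18
  = 997.52 m^3


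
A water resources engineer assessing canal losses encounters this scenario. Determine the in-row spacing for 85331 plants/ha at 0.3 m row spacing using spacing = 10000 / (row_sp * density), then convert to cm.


spacing = 10000 / (row_sp * density)
        = 10000 / (0.3 * 85331)
        = 10000 / 25599.30
        = 0.39064 m = 39.06 cm


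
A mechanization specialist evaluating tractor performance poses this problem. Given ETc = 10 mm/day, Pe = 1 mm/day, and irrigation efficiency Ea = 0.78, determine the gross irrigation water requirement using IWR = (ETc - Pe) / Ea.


IWR = (ETc - Pe) / Ea
    = (10 - 1) / 0.78
    = 9 / 0.78
    = 11.54 mm/day


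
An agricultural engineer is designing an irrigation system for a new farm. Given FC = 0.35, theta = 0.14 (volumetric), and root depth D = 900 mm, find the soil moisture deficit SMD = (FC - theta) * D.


SMD = (FC - theta) * D
    = (0.35 - 0.14) * 900
    = 0.210 * 900
    = 189 mm


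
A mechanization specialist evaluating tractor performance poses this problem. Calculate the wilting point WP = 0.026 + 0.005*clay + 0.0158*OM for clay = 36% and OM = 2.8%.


WP = 0.026 + 0.005*36 + 0.0158*2.8
   = 0.026 + 0.1800 + 0.0442
   = 0.2502


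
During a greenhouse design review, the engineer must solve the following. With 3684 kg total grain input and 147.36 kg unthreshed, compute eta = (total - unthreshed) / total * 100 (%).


eta = (total - unthreshed) / total * 100
    = (3684 - 147.36) / 3684 * 100
    = 3536.64 / 3684 * 100
    = 96%


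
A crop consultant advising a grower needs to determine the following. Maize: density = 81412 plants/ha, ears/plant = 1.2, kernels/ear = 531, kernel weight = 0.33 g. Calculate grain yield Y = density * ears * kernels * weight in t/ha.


Y = density * ears * kernels * kw
  = 81412 * 1.2 * 531 * 0.33 g/ha
  = 17118989.71 g/ha
  = 17118.99 kg/ha = 17.12 t/ha


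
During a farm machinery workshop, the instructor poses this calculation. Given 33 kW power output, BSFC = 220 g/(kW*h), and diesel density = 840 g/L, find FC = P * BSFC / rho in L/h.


FC = P * BSFC / rho_fuel
   = 33 * 220 / 840
   = 7260 / 840
   = 8.64 L/h


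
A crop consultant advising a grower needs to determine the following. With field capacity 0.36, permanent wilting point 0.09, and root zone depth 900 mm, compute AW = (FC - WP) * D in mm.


AW = (FC - WP) * D
   = (0.36 - 0.09) * 900
   = 0.27 * 900
   = 243 mm


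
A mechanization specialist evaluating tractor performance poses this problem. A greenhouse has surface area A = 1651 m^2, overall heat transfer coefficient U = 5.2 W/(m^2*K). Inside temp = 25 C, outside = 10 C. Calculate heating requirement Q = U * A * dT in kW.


dT = 25 - (10) = 15 K
Q = U * A * dT
  = 5.2 * 1651 * 15
  = 128778 W = 128.78 kW


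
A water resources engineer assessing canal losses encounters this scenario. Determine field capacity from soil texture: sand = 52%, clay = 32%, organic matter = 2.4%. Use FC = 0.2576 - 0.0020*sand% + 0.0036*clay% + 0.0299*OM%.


FC = 0.2576 - 0.0020*52 + 0.0036*32 + 0.0299*2.4
   = 0.2576 - 0.1040 + 0.1152 + 0.0718
   = 0.3406


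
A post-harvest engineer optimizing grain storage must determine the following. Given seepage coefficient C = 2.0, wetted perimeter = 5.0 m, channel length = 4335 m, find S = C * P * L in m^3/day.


S = C * P * L
  = 2.0 * 5.0 * 4335
  = 43350 m^3/day


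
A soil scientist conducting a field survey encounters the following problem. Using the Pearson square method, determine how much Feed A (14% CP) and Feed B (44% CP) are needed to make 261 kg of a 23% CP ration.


parts_A = CP_b - target = 44 - 23 = 21
parts_B = target - CP_a = 23 - 14 = 9
total_parts = 21 + 9 = 30
Feed A = 261 * 21 / 30 = 182.70 kg
Feed B = 261 * 9 / 30 = 78.30 kg

182.70 kg


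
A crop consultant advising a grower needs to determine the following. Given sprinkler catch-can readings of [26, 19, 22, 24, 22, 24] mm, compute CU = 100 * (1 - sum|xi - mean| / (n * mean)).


xbar = 137 / 6 = 22.833
sum|xi - xbar| = 11
CU = 100 * (1 - 11 / (6 * 22.833))
   = 100 * (1 - 0.0803)
   = 91.97%


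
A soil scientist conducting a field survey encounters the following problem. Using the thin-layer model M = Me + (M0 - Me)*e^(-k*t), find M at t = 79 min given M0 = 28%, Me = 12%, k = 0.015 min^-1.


M = Me + (M0 - Me) * e^(-k*t)
  = 12 + (28 - 12) * e^(-0.015*79)
  = 12 + 16 * e^(-1.185)
  = 12 + 16 * 0.30575
  = 12 + 4.8919
  = 16.89%


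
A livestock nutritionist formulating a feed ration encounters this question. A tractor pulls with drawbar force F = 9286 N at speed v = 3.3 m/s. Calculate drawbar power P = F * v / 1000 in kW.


P = F * v / 1000
  = 9286 * 3.3 / 1000
  = 30643.80 / 1000
  = 30.64 kW


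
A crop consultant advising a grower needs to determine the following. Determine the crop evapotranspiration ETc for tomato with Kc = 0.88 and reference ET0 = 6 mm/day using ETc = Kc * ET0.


ETc = Kc * ET0
    = 0.88 * 6
    = 5.28 mm/day


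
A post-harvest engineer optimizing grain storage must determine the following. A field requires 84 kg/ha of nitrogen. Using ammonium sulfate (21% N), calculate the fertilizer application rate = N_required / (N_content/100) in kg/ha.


Rate = N_required / (N_content / 100)
     = 84 / (21 / 100)
     = 84 / 0.21
     = 400 kg/ha


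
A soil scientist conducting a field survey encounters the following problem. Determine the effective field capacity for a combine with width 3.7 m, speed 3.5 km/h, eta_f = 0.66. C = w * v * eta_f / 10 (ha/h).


C = w * v * eta_f / 10
  = 3.7 * 3.5 * 0.66 / 10
  = 8.55 / 10
  = 0.85 ha/h


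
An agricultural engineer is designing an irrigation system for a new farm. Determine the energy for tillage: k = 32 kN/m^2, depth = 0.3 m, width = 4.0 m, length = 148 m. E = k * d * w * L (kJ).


E = k * d * w * L
  = 32 * 0.3 * 4.0 * 148
  = 5683.20 kJ


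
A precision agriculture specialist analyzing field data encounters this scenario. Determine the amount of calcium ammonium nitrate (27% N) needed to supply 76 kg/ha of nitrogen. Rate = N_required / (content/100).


Rate = N_required / (N_content / 100)
     = 76 / (27 / 100)
     = 76 / 0.27
     = 281.48 kg/ha


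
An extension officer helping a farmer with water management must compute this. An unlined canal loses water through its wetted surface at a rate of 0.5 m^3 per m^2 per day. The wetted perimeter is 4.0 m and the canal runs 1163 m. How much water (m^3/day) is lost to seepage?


S = C * P * L
  = 0.5 * 4.0 * 1163
  = 2326 m^3/day


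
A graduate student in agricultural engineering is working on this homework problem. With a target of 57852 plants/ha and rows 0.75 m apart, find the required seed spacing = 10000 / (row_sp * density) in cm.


spacing = 10000 / (row_sp * density)
        = 10000 / (0.75 * 57852)
        = 10000 / 43389
        = 0.23047 m = 23.05 cm


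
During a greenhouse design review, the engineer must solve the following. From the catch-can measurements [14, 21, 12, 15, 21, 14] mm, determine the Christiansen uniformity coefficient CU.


xbar = 97 / 6 = 16.167
sum|xi - xbar| = 19.333
CU = 100 * (1 - 19.333 / (6 * 16.167))
   = 100 * (1 - 0.1993)
   = 80.07%


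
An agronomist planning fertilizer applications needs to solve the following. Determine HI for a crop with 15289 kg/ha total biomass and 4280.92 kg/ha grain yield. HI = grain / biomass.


HI = grain_yield / biomass
   = 4280.92 / 15289
   = 0.28


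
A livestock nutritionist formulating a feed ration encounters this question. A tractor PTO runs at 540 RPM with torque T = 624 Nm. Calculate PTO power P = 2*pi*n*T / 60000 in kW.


P = 2*pi*n*T / 60000
  = 2*pi * 540 * 624 / 60000
  = 2117182.12 / 60000
  = 35.29 kW


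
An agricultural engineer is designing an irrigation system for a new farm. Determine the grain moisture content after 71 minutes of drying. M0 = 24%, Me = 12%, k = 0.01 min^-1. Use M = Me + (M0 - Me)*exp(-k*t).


M = Me + (M0 - Me) * e^(-k*t)
  = 12 + (24 - 12) * e^(-0.01*71)
  = 12 + 12 * e^(-0.710)
  = 12 + 12 * 0.49164
  = 12 + 5.8997
  = 17.90%


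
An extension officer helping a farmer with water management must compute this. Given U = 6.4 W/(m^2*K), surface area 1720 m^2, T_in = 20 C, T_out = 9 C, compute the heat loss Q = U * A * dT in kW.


dT = 20 - (9) = 11 K
Q = U * A * dT
  = 6.4 * 1720 * 11
  = 121088 W = 121.09 kW


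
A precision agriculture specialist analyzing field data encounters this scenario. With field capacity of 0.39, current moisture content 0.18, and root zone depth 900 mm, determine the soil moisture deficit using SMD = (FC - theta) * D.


SMD = (FC - theta) * D
    = (0.39 - 0.18) * 900
    = 0.210 * 900
    = 189 mm


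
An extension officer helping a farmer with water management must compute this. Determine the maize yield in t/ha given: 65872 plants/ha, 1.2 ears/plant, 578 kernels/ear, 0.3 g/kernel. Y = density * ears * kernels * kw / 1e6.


Y = density * ears * kernels * kw
  = 65872 * 1.2 * 578 * 0.3 g/ha
  = 13706645.76 g/ha
  = 13706.65 kg/ha = 13.71 t/ha


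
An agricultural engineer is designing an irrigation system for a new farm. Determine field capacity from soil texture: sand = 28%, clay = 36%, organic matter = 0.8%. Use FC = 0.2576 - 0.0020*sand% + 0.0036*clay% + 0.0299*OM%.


FC = 0.2576 - 0.0020*28 + 0.0036*36 + 0.0299*0.8
   = 0.2576 - 0.0560 + 0.1296 + 0.0239
   = 0.3551


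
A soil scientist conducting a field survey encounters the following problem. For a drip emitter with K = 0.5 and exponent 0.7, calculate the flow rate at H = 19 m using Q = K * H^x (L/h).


Q = K * H^x
  = 0.5 * 19^0.7
  = 0.5 * 7.8547
  = 3.93 L/h


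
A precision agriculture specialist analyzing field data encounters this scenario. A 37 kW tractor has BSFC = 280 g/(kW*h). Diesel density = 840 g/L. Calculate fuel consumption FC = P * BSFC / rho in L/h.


FC = P * BSFC / rho_fuel
   = 37 * 280 / 840
   = 10360 / 840
   = 12.33 L/h


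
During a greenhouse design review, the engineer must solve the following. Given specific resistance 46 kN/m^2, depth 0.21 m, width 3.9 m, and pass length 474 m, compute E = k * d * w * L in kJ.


E = k * d * w * L
  = 46 * 0.21 * 3.9 * 474
  = 17857.48 kJ


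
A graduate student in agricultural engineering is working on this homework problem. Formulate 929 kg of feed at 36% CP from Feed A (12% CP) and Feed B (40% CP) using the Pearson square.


parts_A = CP_b - target = 40 - 36 = 4
parts_B = target - CP_a = 36 - 12 = 24
total_parts = 4 + 24 = 28
Feed A = 929 * 4 / 28 = 132.71 kg
Feed B = 929 * 24 / 28 = 796.29 kg

132.71 kg


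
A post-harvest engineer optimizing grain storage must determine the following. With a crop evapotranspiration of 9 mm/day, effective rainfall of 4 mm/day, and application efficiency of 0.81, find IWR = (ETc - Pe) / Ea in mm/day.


IWR = (ETc - Pe) / Ea
    = (9 - 4) / 0.81
    = 5 / 0.81
    = 6.17 mm/day


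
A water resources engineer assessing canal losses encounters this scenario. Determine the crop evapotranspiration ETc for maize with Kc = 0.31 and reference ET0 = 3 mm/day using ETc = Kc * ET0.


ETc = Kc * ET0
    = 0.31 * 3
    = 0.93 mm/day


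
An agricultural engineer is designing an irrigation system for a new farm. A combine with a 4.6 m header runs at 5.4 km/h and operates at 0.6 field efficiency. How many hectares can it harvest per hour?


C = w * v * eta_f / 10
  = 4.6 * 5.4 * 0.6 / 10
  = 14.90 / 10
  = 1.49 ha/h


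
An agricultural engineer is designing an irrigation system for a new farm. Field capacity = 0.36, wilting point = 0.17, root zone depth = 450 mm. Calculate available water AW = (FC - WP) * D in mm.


AW = (FC - WP) * D
   = (0.36 - 0.17) * 450
   = 0.19 * 450
   = 85.50 mm


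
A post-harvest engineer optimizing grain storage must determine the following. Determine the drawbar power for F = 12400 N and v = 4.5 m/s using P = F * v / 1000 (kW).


P = F * v / 1000
  = 12400 * 4.5 / 1000
  = 55800 / 1000
  = 55.80 kW


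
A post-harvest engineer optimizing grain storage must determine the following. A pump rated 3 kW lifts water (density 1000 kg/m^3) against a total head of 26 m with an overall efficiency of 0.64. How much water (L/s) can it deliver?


Q = (P * 1000 * eta) / (rho * g * H)
  = (3 * 1000 * 0.64) / (1000 * 9.81 * 26)
  = 1920 / 255060
  = 0.00753 m^3/s = 7.53 L/s


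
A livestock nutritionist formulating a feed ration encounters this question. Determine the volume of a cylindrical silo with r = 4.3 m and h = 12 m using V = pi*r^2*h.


V = pi * r^2 * h
  = pi * 4.3^2 * 12
  = pi * 18.49 * 12
  = 697.06 m^3


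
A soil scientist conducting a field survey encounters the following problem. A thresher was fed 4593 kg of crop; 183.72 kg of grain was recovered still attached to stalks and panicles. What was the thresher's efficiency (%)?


eta = (total - unthreshed) / total * 100
    = (4593 - 183.72) / 4593 * 100
    = 4409.28 / 4593 * 100
    = 96%


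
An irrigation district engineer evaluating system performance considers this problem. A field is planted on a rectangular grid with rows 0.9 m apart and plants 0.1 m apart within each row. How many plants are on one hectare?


D = 10000 / (row_sp * plant_sp)
  = 10000 / (0.9 * 0.1)
  = 10000 / 0.0900
  = 111111.11 plants/ha


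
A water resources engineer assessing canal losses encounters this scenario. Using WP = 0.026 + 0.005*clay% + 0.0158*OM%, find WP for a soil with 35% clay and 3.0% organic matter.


WP = 0.026 + 0.005*35 + 0.0158*3.0
   = 0.026 + 0.1750 + 0.0474
   = 0.2484


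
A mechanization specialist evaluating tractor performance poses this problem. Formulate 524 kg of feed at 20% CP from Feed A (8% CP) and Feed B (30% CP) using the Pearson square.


parts_A = CP_b - target = 30 - 20 = 10
parts_B = target - CP_a = 20 - 8 = 12
total_parts = 10 + 12 = 22
Feed A = 524 * 10 / 22 = 238.18 kg
Feed B = 524 * 12 / 22 = 285.82 kg

238.18 kg


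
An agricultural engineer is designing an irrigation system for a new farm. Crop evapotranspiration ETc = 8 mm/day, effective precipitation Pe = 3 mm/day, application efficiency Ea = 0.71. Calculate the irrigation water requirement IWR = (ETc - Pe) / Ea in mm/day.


IWR = (ETc - Pe) / Ea
    = (8 - 3) / 0.71
    = 5 / 0.71
    = 7.04 mm/day


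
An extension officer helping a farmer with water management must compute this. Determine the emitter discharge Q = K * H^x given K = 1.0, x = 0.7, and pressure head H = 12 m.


Q = K * H^x
  = 1.0 * 12^0.7
  = 1.0 * 5.6941
  = 5.69 L/h


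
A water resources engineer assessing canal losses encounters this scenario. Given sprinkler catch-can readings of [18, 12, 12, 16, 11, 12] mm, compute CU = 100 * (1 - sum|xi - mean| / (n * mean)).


xbar = 81 / 6 = 13.500
sum|xi - xbar| = 14
CU = 100 * (1 - 14 / (6 * 13.500))
   = 100 * (1 - 0.1728)
   = 82.72%


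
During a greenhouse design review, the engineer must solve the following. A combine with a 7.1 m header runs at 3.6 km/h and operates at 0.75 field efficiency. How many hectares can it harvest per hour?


C = w * v * eta_f / 10
  = 7.1 * 3.6 * 0.75 / 10
  = 19.17 / 10
  = 1.92 ha/h


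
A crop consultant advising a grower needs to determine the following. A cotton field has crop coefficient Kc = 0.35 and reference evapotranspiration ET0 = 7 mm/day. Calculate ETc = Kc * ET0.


ETc = Kc * ET0
    = 0.35 * 7
    = 2.45 mm/day


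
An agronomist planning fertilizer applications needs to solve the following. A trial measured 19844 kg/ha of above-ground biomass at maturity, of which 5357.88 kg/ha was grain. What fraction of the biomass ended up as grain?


HI = grain_yield / biomass
   = 5357.88 / 19844
   = 0.27


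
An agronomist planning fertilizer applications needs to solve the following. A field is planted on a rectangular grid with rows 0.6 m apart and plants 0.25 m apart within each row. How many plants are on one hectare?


D = 10000 / (row_sp * plant_sp)
  = 10000 / (0.6 * 0.25)
  = 10000 / 0.1500
  = 66666.67 plants/ha


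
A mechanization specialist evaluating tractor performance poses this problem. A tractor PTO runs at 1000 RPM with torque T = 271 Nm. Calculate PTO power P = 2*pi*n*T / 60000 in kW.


P = 2*pi*n*T / 60000
  = 2*pi * 1000 * 271 / 60000
  = 1702743.22 / 60000
  = 28.38 kW


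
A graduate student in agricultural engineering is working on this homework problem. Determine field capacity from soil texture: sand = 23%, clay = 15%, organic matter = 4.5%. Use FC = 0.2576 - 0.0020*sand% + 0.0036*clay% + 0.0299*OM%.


FC = 0.2576 - 0.0020*23 + 0.0036*15 + 0.0299*4.5
   = 0.2576 - 0.0460 + 0.0540 + 0.1346
   = 0.4002


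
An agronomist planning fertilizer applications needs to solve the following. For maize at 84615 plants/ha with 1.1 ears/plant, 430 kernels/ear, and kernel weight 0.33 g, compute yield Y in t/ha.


Y = density * ears * kernels * kw
  = 84615 * 1.1 * 430 * 0.33 g/ha
  = 13207555.35 g/ha
  = 13207.56 kg/ha = 13.21 t/ha


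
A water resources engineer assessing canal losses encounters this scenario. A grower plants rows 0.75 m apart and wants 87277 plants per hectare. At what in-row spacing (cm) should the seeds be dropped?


spacing = 10000 / (row_sp * density)
        = 10000 / (0.75 * 87277)
        = 10000 / 65457.75
        = 0.15277 m = 15.28 cm


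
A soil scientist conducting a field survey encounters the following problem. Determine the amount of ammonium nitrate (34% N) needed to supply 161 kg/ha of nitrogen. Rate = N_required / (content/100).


Rate = N_required / (N_content / 100)
     = 161 / (34 / 100)
     = 161 / 0.34
     = 473.53 kg/ha


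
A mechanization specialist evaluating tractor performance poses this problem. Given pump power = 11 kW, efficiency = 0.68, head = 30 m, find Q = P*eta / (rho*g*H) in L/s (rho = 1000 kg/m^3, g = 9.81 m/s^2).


Q = (P * 1000 * eta) / (rho * g * H)
  = (11 * 1000 * 0.68) / (1000 * 9.81 * 30)
  = 7480 / 294300
  = 0.02542 m^3/s = 25.42 L/s


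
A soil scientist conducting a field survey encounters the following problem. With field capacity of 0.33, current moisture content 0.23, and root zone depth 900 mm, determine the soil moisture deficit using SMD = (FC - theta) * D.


SMD = (FC - theta) * D
    = (0.33 - 0.23) * 900
    = 0.100 * 900
    = 90 mm


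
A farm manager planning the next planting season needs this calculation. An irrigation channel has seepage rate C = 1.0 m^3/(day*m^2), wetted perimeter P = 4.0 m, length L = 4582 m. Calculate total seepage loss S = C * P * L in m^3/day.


S = C * P * L
  = 1.0 * 4.0 * 4582
  = 18328 m^3/day


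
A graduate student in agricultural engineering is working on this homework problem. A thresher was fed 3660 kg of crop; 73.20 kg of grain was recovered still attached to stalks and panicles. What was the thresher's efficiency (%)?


eta = (total - unthreshed) / total * 100
    = (3660 - 73.20) / 3660 * 100
    = 3586.80 / 3660 * 100
    = 98%


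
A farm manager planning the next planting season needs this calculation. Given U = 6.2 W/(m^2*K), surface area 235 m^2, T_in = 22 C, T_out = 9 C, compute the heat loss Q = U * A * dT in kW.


dT = 22 - (9) = 13 K
Q = U * A * dT
  = 6.2 * 235 * 13
  = 18941 W = 18.94 kW


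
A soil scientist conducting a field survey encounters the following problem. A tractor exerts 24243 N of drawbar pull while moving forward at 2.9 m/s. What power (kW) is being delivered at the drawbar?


P = F * v / 1000
  = 24243 * 2.9 / 1000
  = 70304.70 / 1000
  = 70.30 kW


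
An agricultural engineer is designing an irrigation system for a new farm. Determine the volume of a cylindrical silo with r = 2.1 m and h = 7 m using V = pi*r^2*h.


V = pi * r^2 * h
  = pi * 2.1^2 * 7
  = pi * 4.41 * 7
  = 96.98 m^3


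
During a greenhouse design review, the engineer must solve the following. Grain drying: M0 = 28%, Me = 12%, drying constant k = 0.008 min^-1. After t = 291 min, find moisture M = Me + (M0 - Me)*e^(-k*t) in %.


M = Me + (M0 - Me) * e^(-k*t)
  = 12 + (28 - 12) * e^(-0.008*291)
  = 12 + 16 * e^(-2.328)
  = 12 + 16 * 0.09749
  = 12 + 1.5598
  = 13.56%


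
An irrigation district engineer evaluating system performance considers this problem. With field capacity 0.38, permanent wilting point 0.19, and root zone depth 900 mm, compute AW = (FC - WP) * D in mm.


AW = (FC - WP) * D
   = (0.38 - 0.19) * 900
   = 0.19 * 900
   = 171 mm


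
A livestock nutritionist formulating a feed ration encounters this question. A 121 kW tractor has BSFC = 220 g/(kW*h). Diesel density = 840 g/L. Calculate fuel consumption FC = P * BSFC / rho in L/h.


FC = P * BSFC / rho_fuel
   = 121 * 220 / 840
   = 26620 / 840
   = 31.69 L/h


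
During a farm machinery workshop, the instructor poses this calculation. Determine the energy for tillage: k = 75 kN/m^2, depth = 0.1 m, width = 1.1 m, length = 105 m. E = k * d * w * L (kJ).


E = k * d * w * L
  = 75 * 0.1 * 1.1 * 105
  = 866.25 kJ


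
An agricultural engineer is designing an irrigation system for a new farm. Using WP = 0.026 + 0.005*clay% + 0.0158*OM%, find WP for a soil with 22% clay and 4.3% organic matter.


WP = 0.026 + 0.005*22 + 0.0158*4.3
   = 0.026 + 0.1100 + 0.0679
   = 0.2039


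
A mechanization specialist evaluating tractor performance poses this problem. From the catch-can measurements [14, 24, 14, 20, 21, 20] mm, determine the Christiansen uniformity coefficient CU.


xbar = 113 / 6 = 18.833
sum|xi - xbar| = 19.333
CU = 100 * (1 - 19.333 / (6 * 18.833))
   = 100 * (1 - 0.1711)
   = 82.89%


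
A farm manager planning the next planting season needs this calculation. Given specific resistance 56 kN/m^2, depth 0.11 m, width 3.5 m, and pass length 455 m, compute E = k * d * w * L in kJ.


E = k * d * w * L
  = 56 * 0.11 * 3.5 * 455
  = 9809.80 kJ


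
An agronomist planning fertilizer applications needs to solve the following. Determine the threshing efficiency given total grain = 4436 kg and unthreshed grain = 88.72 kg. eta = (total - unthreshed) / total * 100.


eta = (total - unthreshed) / total * 100
    = (4436 - 88.72) / 4436 * 100
    = 4347.28 / 4436 * 100
    = 98%


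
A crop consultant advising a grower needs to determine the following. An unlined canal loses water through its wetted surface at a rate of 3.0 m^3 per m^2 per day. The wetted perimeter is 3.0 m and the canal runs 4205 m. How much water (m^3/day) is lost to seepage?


S = C * P * L
  = 3.0 * 3.0 * 4205
  = 37845 m^3/day


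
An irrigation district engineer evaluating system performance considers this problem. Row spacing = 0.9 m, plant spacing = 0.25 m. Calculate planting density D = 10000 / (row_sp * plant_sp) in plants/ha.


D = 10000 / (row_sp * plant_sp)
  = 10000 / (0.9 * 0.25)
  = 10000 / 0.2250
  = 44444.44 plants/ha


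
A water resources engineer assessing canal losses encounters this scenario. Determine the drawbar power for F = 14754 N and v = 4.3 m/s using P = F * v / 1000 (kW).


P = F * v / 1000
  = 14754 * 4.3 / 1000
  = 63442.20 / 1000
  = 63.44 kW


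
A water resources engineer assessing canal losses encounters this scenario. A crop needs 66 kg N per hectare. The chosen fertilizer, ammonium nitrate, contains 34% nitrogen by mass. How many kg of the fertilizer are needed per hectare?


Rate = N_required / (N_content / 100)
     = 66 / (34 / 100)
     = 66 / 0.34
     = 194.12 kg/ha


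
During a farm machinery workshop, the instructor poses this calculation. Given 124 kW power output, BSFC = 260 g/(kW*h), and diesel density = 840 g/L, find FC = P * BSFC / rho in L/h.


FC = P * BSFC / rho_fuel
   = 124 * 260 / 840
   = 32240 / 840
   = 38.38 L/h


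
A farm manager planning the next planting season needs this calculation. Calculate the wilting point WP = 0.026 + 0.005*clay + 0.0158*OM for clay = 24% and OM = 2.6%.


WP = 0.026 + 0.005*24 + 0.0158*2.6
   = 0.026 + 0.1200 + 0.0411
   = 0.1871


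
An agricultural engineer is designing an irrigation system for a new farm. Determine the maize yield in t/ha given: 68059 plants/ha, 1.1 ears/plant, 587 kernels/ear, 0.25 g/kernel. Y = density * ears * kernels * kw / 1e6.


Y = density * ears * kernels * kw
  = 68059 * 1.1 * 587 * 0.25 g/ha
  = 10986424.08 g/ha
  = 10986.42 kg/ha = 10.99 t/ha


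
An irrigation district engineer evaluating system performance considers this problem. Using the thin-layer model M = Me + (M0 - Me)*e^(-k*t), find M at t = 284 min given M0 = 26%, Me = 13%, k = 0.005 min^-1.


M = Me + (M0 - Me) * e^(-k*t)
  = 13 + (26 - 13) * e^(-0.005*284)
  = 13 + 13 * e^(-1.420)
  = 13 + 13 * 0.24171
  = 13 + 3.1423
  = 16.14%


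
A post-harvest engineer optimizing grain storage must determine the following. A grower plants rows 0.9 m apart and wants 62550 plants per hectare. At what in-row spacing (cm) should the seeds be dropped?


spacing = 10000 / (row_sp * density)
        = 10000 / (0.9 * 62550)
        = 10000 / 56295
        = 0.17764 m = 17.76 cm


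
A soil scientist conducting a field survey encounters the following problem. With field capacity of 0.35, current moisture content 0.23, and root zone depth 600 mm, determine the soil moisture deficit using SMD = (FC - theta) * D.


SMD = (FC - theta) * D
    = (0.35 - 0.23) * 600
    = 0.120 * 600
    = 72 mm


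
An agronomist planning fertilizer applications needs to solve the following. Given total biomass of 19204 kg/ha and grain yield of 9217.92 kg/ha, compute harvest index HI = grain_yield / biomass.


HI = grain_yield / biomass
   = 9217.92 / 19204
   = 0.48


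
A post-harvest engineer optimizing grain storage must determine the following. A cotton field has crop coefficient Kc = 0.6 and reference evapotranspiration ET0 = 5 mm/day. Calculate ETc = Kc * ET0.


ETc = Kc * ET0
    = 0.6 * 5
    = 3 mm/day


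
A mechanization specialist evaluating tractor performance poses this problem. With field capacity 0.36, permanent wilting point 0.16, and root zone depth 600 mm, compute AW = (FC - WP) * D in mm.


AW = (FC - WP) * D
   = (0.36 - 0.16) * 600
   = 0.20 * 600
   = 120 mm


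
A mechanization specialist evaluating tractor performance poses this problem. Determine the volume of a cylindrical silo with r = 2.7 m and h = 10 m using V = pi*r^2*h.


V = pi * r^2 * h
  = pi * 2.7^2 * 10
  = pi * 7.29 * 10
  = 229.02 m^3


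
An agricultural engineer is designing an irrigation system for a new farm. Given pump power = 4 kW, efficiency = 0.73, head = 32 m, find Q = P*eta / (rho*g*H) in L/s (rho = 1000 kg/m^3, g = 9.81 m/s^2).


Q = (P * 1000 * eta) / (rho * g * H)
  = (4 * 1000 * 0.73) / (1000 * 9.81 * 32)
  = 2920 / 313920
  = 0.00930 m^3/s = 9.30 L/s


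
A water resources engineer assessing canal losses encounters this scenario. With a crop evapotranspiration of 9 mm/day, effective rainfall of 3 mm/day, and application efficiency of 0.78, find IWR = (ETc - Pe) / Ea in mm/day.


IWR = (ETc - Pe) / Ea
    = (9 - 3) / 0.78
    = 6 / 0.78
    = 7.69 mm/day


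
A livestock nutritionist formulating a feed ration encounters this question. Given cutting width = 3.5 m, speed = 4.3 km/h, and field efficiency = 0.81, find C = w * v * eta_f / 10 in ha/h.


C = w * v * eta_f / 10
  = 3.5 * 4.3 * 0.81 / 10
  = 12.19 / 10
  = 1.22 ha/h


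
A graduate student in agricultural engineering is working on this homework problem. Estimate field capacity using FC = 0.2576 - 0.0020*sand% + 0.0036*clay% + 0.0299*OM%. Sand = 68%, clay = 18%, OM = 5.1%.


FC = 0.2576 - 0.0020*68 + 0.0036*18 + 0.0299*5.1
   = 0.2576 - 0.1360 + 0.0648 + 0.1525
   = 0.3389


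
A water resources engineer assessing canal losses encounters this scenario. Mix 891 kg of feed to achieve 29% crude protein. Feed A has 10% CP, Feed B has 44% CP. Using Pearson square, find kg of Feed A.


parts_A = CP_b - target = 44 - 29 = 15
parts_B = target - CP_a = 29 - 10 = 19
total_parts = 15 + 19 = 34
Feed A = 891 * 15 / 34 = 393.09 kg
Feed B = 891 * 19 / 34 = 497.91 kg

393.09 kg


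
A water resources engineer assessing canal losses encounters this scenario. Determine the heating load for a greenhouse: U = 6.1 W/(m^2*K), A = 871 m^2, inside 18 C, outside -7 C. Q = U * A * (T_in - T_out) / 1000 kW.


dT = 18 - (-7) = 25 K
Q = U * A * dT
  = 6.1 * 871 * 25
  = 132827.50 W = 132.83 kW


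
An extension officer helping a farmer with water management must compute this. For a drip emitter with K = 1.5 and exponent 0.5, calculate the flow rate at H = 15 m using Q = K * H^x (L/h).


Q = K * H^x
  = 1.5 * 15^0.5
  = 1.5 * 3.8730
  = 5.81 L/h


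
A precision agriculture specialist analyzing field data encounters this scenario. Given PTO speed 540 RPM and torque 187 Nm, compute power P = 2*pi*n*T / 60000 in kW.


P = 2*pi*n*T / 60000
  = 2*pi * 540 * 187 / 60000
  = 634476.05 / 60000
  = 10.57 kW


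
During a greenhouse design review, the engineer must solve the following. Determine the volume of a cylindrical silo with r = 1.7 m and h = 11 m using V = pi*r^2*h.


V = pi * r^2 * h
  = pi * 1.7^2 * 11
  = pi * 2.89 * 11
  = 99.87 m^3


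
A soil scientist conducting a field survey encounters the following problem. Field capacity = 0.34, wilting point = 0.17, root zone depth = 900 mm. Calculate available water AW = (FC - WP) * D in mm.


AW = (FC - WP) * D
   = (0.34 - 0.17) * 900
   = 0.17 * 900
   = 153 mm


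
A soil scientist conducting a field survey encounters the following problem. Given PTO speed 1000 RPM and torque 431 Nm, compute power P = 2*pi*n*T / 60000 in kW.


P = 2*pi*n*T / 60000
  = 2*pi * 1000 * 431 / 60000
  = 2708052.87 / 60000
  = 45.13 kW


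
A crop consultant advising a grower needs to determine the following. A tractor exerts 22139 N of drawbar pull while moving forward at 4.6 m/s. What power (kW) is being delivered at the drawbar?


P = F * v / 1000
  = 22139 * 4.6 / 1000
  = 101839.40 / 1000
  = 101.84 kW


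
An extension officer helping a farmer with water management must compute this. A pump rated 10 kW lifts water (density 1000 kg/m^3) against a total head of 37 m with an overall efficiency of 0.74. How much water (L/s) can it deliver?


Q = (P * 1000 * eta) / (rho * g * H)
  = (10 * 1000 * 0.74) / (1000 * 9.81 * 37)
  = 7400 / 362970
  = 0.02039 m^3/s = 20.39 L/s


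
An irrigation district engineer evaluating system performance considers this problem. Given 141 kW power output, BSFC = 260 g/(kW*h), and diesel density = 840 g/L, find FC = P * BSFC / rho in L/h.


FC = P * BSFC / rho_fuel
   = 141 * 260 / 840
   = 36660 / 840
   = 43.64 L/h


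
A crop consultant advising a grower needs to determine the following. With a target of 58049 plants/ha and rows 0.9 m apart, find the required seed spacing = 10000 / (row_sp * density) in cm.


spacing = 10000 / (row_sp * density)
        = 10000 / (0.9 * 58049)
        = 10000 / 52244.10
        = 0.19141 m = 19.14 cm


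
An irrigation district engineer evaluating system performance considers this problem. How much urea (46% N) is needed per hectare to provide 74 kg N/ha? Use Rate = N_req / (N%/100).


Rate = N_required / (N_content / 100)
     = 74 / (46 / 100)
     = 74 / 0.46
     = 160.87 kg/ha


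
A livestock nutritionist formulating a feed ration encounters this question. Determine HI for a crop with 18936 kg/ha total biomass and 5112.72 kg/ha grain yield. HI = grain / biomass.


HI = grain_yield / biomass
   = 5112.72 / 18936
   = 0.27


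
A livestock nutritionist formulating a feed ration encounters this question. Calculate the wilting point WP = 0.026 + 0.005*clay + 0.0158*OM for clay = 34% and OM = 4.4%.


WP = 0.026 + 0.005*34 + 0.0158*4.4
   = 0.026 + 0.1700 + 0.0695
   = 0.2655


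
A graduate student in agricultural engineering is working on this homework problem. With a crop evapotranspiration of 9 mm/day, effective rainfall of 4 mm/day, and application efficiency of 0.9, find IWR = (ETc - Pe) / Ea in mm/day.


IWR = (ETc - Pe) / Ea
    = (9 - 4) / 0.9
    = 5 / 0.9
    = 5.56 mm/day


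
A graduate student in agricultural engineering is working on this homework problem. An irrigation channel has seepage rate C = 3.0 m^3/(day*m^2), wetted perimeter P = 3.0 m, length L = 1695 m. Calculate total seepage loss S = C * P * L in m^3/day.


S = C * P * L
  = 3.0 * 3.0 * 1695
  = 15255 m^3/day


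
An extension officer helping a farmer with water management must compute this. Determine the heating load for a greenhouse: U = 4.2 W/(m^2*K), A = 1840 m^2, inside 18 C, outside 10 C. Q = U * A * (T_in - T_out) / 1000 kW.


dT = 18 - (10) = 8 K
Q = U * A * dT
  = 4.2 * 1840 * 8
  = 61824 W = 61.82 kW


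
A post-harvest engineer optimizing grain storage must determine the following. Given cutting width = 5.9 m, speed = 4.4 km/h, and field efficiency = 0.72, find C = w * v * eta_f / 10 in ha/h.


C = w * v * eta_f / 10
  = 5.9 * 4.4 * 0.72 / 10
  = 18.69 / 10
  = 1.87 ha/h


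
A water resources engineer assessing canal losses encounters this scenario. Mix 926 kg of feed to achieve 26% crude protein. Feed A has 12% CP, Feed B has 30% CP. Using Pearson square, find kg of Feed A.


parts_A = CP_b - target = 30 - 26 = 4
parts_B = target - CP_a = 26 - 12 = 14
total_parts = 4 + 14 = 18
Feed A = 926 * 4 / 18 = 205.78 kg
Feed B = 926 * 14 / 18 = 720.22 kg

205.78 kg


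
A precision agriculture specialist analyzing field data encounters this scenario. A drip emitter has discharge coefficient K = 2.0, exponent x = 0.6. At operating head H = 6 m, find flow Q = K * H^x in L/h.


Q = K * H^x
  = 2.0 * 6^0.6
  = 2.0 * 2.9302
  = 5.86 L/h


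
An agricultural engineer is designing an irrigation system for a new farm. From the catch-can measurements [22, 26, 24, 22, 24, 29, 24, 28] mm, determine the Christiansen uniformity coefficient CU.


xbar = 199 / 8 = 24.875
sum|xi - xbar| = 16.750
CU = 100 * (1 - 16.750 / (8 * 24.875))
   = 100 * (1 - 0.0842)
   = 91.58%


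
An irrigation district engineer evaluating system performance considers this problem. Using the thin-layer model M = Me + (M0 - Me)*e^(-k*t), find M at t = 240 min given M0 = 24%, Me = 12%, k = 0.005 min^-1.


M = Me + (M0 - Me) * e^(-k*t)
  = 12 + (24 - 12) * e^(-0.005*240)
  = 12 + 12 * e^(-1.200)
  = 12 + 12 * 0.30119
  = 12 + 3.6143
  = 15.61%


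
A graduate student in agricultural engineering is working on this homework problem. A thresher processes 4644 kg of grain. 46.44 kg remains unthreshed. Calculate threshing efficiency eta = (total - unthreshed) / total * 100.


eta = (total - unthreshed) / total * 100
    = (4644 - 46.44) / 4644 * 100
    = 4597.56 / 4644 * 100
    = 99%


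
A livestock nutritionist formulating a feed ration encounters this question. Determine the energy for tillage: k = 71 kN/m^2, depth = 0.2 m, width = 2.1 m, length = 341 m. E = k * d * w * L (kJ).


E = k * d * w * L
  = 71 * 0.2 * 2.1 * 341
  = 10168.62 kJ


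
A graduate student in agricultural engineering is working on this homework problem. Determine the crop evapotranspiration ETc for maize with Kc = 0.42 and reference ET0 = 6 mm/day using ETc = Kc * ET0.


ETc = Kc * ET0
    = 0.42 * 6
    = 2.52 mm/day


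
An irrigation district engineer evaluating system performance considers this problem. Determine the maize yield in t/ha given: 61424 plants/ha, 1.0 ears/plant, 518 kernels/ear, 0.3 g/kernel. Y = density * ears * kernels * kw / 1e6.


Y = density * ears * kernels * kw
  = 61424 * 1.0 * 518 * 0.3 g/ha
  = 9545289.60 g/ha
  = 9545.29 kg/ha = 9.55 t/ha


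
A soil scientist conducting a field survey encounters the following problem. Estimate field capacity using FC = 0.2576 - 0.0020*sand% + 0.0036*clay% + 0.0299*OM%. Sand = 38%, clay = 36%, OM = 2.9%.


FC = 0.2576 - 0.0020*38 + 0.0036*36 + 0.0299*2.9
   = 0.2576 - 0.0760 + 0.1296 + 0.0867
   = 0.3979


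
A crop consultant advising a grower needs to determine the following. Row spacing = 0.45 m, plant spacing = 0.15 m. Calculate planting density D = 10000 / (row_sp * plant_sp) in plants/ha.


D = 10000 / (row_sp * plant_sp)
  = 10000 / (0.45 * 0.15)
  = 10000 / 0.0675
  = 148148.15 plants/ha


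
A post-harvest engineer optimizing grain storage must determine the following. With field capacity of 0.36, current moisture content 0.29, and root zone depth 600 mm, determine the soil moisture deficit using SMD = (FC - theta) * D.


SMD = (FC - theta) * D
    = (0.36 - 0.29) * 600
    = 0.070 * 600
    = 42 mm


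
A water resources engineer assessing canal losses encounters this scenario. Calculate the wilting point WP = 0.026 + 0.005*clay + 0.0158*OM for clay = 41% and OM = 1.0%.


WP = 0.026 + 0.005*41 + 0.0158*1.0
   = 0.026 + 0.2050 + 0.0158
   = 0.2468


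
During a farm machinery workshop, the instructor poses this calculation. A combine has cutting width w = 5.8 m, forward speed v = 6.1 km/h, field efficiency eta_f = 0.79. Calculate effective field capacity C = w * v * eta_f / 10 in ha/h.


C = w * v * eta_f / 10
  = 5.8 * 6.1 * 0.79 / 10
  = 27.95 / 10
  = 2.80 ha/h


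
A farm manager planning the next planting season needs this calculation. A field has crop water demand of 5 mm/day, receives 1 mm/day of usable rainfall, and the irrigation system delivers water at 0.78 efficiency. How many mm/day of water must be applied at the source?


IWR = (ETc - Pe) / Ea
    = (5 - 1) / 0.78
    = 4 / 0.78
    = 5.13 mm/day
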